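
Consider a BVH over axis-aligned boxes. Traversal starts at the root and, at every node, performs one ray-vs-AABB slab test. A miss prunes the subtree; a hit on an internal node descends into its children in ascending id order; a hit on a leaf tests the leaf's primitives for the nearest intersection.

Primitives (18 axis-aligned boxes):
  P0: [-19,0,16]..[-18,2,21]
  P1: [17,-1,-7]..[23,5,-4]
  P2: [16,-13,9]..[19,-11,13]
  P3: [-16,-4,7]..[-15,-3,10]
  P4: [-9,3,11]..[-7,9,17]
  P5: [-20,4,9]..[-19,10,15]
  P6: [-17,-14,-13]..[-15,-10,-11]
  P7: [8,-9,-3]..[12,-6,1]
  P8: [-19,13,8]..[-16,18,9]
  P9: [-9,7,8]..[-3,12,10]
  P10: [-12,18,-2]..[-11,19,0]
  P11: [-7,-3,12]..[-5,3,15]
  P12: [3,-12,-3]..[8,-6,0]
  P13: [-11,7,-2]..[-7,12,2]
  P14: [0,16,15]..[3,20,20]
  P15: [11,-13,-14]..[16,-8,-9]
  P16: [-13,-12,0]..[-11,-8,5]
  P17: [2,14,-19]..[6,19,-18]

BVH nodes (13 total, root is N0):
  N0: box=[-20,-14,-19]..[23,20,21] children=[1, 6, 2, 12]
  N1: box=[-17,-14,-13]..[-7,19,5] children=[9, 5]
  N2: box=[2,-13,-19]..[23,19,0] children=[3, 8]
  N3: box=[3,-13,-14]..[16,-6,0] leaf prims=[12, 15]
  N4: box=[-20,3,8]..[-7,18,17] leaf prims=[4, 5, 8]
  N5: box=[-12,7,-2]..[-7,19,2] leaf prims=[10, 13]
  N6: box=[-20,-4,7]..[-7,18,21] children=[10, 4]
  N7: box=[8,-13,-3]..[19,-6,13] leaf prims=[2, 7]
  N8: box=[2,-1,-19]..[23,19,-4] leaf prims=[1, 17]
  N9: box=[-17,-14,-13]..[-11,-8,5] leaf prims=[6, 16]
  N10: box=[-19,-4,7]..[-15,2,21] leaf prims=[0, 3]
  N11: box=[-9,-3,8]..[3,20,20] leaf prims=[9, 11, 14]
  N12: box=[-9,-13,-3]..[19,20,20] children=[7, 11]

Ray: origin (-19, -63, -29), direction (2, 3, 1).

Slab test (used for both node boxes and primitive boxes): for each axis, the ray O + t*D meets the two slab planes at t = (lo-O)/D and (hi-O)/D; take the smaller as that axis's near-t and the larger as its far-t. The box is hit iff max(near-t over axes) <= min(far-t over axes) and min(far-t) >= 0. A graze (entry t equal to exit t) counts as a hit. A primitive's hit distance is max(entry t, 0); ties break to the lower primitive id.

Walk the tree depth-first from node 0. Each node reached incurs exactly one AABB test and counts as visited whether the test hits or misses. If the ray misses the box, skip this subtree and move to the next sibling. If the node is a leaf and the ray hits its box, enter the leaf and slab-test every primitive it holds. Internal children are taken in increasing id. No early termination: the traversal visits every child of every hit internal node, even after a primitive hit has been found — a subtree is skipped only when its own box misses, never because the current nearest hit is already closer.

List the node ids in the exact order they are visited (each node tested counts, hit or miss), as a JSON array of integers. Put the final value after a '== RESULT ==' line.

Trace the traversal:
N0 x:[-1/2,21] y:[49/3,83/3] z:[10,50] -> hit [49/3,21], descend [1, 2, 6, 12]
  N1 x:[1,6] y:[49/3,82/3] z:[16,34] -> miss, prune
  N2 x:[21/2,21] y:[50/3,82/3] z:[10,29] -> hit [50/3,21], descend [3, 8]
    N3 x:[11,35/2] y:[50/3,19] z:[15,29] -> hit [50/3,35/2] leaf, test {P12(miss), P15@t=50/3}
    N8 x:[21/2,21] y:[62/3,82/3] z:[10,25] -> hit [62/3,21] leaf, test {P1(miss), P17(miss)}
  N6 x:[-1/2,6] y:[59/3,27] z:[36,50] -> miss, prune
  N12 x:[5,19] y:[50/3,83/3] z:[26,49] -> miss, prune

7 AABB tests over nodes [0, 1, 2, 3, 8, 6, 12]; 2 leaves entered; closest P15.

== RESULT ==
[0, 1, 2, 3, 8, 6, 12]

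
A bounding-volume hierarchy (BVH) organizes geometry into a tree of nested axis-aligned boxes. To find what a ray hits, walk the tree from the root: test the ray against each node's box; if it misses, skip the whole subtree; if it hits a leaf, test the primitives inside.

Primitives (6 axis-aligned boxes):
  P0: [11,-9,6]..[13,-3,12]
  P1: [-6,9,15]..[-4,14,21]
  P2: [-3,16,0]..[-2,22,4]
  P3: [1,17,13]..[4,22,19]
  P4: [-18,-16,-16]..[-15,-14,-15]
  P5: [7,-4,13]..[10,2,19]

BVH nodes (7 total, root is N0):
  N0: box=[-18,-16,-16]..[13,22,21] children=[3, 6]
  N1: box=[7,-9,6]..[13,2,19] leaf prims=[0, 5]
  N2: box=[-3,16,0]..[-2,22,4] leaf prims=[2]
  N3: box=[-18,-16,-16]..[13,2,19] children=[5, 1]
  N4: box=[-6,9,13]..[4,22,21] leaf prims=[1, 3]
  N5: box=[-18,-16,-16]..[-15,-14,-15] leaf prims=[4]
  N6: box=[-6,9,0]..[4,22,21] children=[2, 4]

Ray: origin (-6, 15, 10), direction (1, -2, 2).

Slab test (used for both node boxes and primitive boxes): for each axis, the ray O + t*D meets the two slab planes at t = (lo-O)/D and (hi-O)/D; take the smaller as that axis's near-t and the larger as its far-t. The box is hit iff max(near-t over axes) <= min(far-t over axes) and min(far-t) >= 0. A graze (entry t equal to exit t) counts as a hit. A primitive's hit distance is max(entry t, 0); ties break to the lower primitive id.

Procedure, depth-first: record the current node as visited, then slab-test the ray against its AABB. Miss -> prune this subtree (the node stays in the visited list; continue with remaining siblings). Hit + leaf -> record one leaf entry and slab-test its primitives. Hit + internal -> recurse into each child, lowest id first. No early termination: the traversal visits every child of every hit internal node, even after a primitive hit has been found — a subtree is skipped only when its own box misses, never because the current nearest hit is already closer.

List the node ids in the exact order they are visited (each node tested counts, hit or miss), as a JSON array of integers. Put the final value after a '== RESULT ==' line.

Trace the traversal:
N0 x:[-12,19] y:[-7/2,31/2] z:[-13,11/2] -> hit [-7/2,11/2], descend [3, 6]
  N3 x:[-12,19] y:[13/2,31/2] z:[-13,9/2] -> miss, prune
  N6 x:[0,10] y:[-7/2,3] z:[-5,11/2] -> hit [0,3], descend [2, 4]
    N2 x:[3,4] y:[-7/2,-1/2] z:[-5,-3] -> miss, prune
    N4 x:[0,10] y:[-7/2,3] z:[3/2,11/2] -> hit [3/2,3] leaf, test {P1(miss), P3(miss)}

5 AABB tests over nodes [0, 3, 6, 2, 4]; 1 leaf entered; closest miss.

== RESULT ==
[0, 3, 6, 2, 4]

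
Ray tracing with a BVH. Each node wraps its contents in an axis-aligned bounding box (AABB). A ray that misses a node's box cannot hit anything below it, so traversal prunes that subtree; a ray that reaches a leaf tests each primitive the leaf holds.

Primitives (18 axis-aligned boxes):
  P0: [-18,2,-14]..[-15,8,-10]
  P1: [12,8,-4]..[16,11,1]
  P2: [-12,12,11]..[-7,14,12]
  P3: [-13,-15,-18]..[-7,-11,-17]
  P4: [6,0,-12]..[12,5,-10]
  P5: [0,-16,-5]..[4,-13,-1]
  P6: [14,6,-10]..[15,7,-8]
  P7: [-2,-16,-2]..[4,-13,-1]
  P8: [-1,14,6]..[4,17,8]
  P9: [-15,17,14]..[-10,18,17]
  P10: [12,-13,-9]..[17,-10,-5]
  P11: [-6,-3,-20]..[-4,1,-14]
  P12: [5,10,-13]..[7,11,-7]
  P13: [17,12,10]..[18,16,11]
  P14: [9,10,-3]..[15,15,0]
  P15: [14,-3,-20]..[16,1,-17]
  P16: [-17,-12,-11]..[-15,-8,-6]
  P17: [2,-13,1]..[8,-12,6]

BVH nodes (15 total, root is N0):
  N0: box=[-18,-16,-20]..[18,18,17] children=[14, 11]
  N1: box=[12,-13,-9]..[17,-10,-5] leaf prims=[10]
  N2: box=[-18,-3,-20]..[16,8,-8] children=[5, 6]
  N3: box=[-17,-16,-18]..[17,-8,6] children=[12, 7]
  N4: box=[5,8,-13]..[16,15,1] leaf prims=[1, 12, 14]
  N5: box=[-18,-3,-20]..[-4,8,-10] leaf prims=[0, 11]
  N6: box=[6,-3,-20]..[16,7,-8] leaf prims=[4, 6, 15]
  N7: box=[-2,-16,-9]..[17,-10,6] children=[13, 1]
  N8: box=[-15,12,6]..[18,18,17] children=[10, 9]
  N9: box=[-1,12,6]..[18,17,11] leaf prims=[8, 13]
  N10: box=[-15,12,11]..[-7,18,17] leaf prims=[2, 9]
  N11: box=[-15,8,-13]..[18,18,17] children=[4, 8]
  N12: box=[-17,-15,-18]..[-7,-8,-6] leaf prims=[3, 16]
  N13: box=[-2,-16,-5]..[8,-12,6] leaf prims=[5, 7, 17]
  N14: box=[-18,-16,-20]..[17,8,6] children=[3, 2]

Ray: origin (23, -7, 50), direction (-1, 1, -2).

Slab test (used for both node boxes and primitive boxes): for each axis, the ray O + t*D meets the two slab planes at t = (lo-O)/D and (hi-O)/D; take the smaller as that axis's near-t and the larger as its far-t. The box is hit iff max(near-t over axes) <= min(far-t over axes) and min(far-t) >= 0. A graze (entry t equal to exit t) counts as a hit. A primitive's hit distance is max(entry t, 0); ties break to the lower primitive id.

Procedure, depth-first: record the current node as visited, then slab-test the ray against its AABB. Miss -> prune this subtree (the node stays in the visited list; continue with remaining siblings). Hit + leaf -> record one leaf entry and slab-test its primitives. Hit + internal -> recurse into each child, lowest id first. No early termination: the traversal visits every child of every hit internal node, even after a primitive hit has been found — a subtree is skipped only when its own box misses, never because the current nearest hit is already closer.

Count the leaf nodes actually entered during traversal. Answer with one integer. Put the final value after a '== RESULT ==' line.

Traverse from the root:
N0 x:[5,41] y:[-9,25] z:[33/2,35] -> hit [33/2,25], descend [11, 14]
  N11 x:[5,38] y:[15,25] z:[33/2,63/2] -> hit [33/2,25], descend [4, 8]
    N4 x:[7,18] y:[15,22] z:[49/2,63/2] -> miss, prune
    N8 x:[5,38] y:[19,25] z:[33/2,22] -> hit [19,22], descend [9, 10]
      N9 x:[5,24] y:[19,24] z:[39/2,22] -> hit [39/2,22] leaf, test {P8@t=21, P13(miss)}
      N10 x:[30,38] y:[19,25] z:[33/2,39/2] -> miss, prune
  N14 x:[6,41] y:[-9,15] z:[22,35] -> miss, prune

7 AABB tests over nodes [0, 11, 4, 8, 9, 10, 14]; 1 leaf entered; closest P8.

== RESULT ==
1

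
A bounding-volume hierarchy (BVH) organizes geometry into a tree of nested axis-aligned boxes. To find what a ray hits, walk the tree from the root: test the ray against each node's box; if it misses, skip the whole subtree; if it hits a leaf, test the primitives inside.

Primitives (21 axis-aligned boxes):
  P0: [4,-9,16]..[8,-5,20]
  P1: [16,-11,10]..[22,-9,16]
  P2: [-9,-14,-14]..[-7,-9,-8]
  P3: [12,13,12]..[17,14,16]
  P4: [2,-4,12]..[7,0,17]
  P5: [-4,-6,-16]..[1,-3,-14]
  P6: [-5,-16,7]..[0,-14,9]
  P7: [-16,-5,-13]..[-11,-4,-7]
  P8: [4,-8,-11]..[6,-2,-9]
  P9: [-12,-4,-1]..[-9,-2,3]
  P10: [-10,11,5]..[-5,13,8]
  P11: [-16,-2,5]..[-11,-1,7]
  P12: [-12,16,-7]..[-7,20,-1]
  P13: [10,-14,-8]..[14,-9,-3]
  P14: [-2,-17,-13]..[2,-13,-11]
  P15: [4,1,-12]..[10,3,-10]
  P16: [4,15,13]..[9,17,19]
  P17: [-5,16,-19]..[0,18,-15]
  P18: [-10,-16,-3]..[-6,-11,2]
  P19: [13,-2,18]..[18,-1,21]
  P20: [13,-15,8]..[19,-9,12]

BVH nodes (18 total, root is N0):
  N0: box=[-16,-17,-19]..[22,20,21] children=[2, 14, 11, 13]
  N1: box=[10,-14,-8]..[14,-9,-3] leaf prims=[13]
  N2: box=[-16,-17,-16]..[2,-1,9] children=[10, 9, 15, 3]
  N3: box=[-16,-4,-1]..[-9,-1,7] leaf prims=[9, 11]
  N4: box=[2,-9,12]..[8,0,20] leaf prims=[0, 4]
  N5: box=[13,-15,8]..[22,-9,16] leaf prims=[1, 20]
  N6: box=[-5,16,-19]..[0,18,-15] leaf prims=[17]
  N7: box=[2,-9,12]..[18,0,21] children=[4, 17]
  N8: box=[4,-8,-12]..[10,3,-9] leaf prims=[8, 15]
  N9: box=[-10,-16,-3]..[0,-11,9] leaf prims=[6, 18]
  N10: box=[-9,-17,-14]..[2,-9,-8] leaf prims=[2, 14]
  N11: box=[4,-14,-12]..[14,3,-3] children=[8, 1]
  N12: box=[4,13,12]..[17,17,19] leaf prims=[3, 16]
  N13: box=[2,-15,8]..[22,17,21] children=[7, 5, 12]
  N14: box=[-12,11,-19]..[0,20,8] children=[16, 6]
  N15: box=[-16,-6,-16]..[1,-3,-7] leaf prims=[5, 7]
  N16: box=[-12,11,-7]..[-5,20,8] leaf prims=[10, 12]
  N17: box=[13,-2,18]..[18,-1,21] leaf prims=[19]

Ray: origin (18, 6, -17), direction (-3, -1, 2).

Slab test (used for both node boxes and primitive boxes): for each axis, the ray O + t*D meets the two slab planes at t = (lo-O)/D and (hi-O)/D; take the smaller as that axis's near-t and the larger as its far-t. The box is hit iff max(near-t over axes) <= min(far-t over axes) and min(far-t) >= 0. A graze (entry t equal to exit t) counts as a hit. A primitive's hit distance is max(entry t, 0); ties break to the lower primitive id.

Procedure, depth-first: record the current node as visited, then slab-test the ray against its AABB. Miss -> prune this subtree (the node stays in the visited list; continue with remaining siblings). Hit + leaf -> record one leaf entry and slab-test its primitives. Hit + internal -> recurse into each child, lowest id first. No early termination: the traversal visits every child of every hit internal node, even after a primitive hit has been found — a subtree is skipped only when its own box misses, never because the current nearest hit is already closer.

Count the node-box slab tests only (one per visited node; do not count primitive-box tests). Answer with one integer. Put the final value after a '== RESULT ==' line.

Walk:
N0 x:[-4/3,34/3] y:[-14,23] z:[-1,19] -> hit [-1,34/3], descend [2, 11, 13, 14]
  N2 x:[16/3,34/3] y:[7,23] z:[1/2,13] -> hit [7,34/3], descend [3, 9, 10, 15]
    N3 x:[9,34/3] y:[7,10] z:[8,12] -> hit [9,10] leaf, test {P9@t=9, P11(miss)}
    N9 x:[6,28/3] y:[17,22] z:[7,13] -> miss, prune
    N10 x:[16/3,9] y:[15,23] z:[3/2,9/2] -> miss, prune
    N15 x:[17/3,34/3] y:[9,12] z:[1/2,5] -> miss, prune
  N11 x:[4/3,14/3] y:[3,20] z:[5/2,7] -> hit [3,14/3], descend [1, 8]
    N1 x:[4/3,8/3] y:[15,20] z:[9/2,7] -> miss, prune
    N8 x:[8/3,14/3] y:[3,14] z:[5/2,4] -> hit [3,4] leaf, test {P8(miss), P15@t=3}
  N13 x:[-4/3,16/3] y:[-11,21] z:[25/2,19] -> miss, prune
  N14 x:[6,10] y:[-14,-5] z:[-1,25/2] -> miss, prune

order=[0, 2, 3, 9, 10, 15, 11, 1, 8, 13, 14]  |boxes|=11  |leaves|=2  hit=P15

== RESULT ==
11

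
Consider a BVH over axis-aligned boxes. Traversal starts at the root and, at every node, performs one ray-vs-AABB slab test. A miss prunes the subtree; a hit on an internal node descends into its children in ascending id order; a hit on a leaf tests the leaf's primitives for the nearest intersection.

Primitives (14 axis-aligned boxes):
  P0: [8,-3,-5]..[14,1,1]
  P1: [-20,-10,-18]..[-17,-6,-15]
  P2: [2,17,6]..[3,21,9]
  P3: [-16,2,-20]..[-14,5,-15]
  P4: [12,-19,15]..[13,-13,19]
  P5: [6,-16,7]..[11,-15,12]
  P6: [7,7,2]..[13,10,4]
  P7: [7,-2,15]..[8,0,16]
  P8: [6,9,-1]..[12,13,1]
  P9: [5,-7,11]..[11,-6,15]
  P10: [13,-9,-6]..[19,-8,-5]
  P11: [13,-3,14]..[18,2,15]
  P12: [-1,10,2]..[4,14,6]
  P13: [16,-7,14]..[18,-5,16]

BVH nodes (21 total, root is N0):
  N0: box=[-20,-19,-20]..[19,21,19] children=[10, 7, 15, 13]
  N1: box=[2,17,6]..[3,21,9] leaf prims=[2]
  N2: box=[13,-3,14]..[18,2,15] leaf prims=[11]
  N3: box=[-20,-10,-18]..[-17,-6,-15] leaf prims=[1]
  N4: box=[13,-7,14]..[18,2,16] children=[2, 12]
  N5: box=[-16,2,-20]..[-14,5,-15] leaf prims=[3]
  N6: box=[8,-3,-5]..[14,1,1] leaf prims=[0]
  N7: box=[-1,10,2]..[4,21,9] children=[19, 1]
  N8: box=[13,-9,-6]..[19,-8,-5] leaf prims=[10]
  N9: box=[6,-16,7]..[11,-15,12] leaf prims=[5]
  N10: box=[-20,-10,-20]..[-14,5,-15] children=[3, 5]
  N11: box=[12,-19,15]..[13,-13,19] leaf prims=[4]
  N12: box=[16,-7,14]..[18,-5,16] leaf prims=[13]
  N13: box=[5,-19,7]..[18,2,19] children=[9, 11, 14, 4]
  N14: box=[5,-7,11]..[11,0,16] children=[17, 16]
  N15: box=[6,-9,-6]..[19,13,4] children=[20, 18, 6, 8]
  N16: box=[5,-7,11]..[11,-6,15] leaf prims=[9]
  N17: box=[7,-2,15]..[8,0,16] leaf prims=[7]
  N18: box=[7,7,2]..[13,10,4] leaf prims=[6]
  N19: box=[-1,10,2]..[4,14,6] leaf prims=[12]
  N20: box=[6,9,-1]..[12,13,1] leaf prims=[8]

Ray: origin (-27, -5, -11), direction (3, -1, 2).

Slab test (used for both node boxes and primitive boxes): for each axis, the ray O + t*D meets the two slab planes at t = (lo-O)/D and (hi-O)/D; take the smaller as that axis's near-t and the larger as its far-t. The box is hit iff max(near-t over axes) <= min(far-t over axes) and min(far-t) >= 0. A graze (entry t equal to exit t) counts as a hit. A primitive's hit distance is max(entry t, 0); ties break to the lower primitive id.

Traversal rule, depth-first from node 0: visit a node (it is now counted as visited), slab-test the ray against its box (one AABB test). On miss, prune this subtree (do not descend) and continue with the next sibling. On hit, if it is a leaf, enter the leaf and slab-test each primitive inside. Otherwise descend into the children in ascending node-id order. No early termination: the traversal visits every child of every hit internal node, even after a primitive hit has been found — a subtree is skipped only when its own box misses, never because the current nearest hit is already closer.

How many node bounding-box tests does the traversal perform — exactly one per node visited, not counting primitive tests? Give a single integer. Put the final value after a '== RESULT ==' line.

Trace the traversal:
N0 x:[7/3,46/3] y:[-26,14] z:[-9/2,15] -> hit [7/3,14], descend [7, 10, 13, 15]
  N7 x:[26/3,31/3] y:[-26,-15] z:[13/2,10] -> miss, prune
  N10 x:[7/3,13/3] y:[-10,5] z:[-9/2,-2] -> miss, prune
  N13 x:[32/3,15] y:[-7,14] z:[9,15] -> hit [32/3,14], descend [4, 9, 11, 14]
    N4 x:[40/3,15] y:[-7,2] z:[25/2,27/2] -> miss, prune
    N9 x:[11,38/3] y:[10,11] z:[9,23/2] -> hit [11,11] leaf, test {P5@t=11}
    N11 x:[13,40/3] y:[8,14] z:[13,15] -> hit [13,40/3] leaf, test {P4@t=13}
    N14 x:[32/3,38/3] y:[-5,2] z:[11,27/2] -> miss, prune
  N15 x:[11,46/3] y:[-18,4] z:[5/2,15/2] -> miss, prune

order=[0, 7, 10, 13, 4, 9, 11, 14, 15]  |boxes|=9  |leaves|=2  hit=P5

== RESULT ==
9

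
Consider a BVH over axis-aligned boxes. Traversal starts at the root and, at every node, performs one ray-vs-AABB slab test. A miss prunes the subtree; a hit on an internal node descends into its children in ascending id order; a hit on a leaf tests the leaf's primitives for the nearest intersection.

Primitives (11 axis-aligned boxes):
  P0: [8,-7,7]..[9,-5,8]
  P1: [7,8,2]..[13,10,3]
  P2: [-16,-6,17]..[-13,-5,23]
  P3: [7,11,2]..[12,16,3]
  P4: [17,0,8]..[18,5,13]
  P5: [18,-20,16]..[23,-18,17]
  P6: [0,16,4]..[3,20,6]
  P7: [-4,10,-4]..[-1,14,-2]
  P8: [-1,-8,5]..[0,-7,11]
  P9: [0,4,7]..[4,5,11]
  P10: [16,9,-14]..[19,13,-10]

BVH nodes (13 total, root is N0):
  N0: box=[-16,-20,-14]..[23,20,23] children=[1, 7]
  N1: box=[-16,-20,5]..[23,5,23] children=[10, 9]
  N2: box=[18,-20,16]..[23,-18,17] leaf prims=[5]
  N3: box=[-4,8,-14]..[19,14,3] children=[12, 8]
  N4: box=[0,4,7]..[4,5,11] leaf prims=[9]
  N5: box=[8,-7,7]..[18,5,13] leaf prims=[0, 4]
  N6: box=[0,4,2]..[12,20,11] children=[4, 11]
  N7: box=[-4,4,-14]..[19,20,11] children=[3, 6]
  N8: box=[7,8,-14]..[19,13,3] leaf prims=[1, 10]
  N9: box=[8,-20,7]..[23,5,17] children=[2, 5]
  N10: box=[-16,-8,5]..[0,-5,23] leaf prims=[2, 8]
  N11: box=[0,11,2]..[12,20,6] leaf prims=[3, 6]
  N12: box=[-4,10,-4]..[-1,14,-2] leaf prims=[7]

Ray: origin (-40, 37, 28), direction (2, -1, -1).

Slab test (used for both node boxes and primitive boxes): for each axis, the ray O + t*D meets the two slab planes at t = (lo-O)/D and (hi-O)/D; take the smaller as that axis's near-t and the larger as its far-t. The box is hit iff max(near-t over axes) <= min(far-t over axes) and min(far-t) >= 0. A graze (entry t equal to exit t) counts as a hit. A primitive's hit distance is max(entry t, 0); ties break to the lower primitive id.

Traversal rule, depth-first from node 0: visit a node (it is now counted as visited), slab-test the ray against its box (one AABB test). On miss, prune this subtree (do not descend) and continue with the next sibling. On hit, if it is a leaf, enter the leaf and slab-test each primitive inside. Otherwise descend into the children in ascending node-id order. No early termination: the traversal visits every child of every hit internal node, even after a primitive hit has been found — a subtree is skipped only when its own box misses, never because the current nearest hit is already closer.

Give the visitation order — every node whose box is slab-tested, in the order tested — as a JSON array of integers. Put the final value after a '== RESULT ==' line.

Traverse from the root:
N0 x:[12,63/2] y:[17,57] z:[5,42] -> hit [17,63/2], descend [1, 7]
  N1 x:[12,63/2] y:[32,57] z:[5,23] -> miss, prune
  N7 x:[18,59/2] y:[17,33] z:[17,42] -> hit [18,59/2], descend [3, 6]
    N3 x:[18,59/2] y:[23,29] z:[25,42] -> hit [25,29], descend [8, 12]
      N8 x:[47/2,59/2] y:[24,29] z:[25,42] -> hit [25,29] leaf, test {P1(miss), P10(miss)}
      N12 x:[18,39/2] y:[23,27] z:[30,32] -> miss, prune
    N6 x:[20,26] y:[17,33] z:[17,26] -> hit [20,26], descend [4, 11]
      N4 x:[20,22] y:[32,33] z:[17,21] -> miss, prune
      N11 x:[20,26] y:[17,26] z:[22,26] -> hit [22,26] leaf, test {P3@t=25, P6(miss)}

Visited [0, 1, 7, 3, 8, 12, 6, 4, 11]. Tests: 9 box, 2 leaf. Nearest: P3.

== RESULT ==
[0, 1, 7, 3, 8, 12, 6, 4, 11]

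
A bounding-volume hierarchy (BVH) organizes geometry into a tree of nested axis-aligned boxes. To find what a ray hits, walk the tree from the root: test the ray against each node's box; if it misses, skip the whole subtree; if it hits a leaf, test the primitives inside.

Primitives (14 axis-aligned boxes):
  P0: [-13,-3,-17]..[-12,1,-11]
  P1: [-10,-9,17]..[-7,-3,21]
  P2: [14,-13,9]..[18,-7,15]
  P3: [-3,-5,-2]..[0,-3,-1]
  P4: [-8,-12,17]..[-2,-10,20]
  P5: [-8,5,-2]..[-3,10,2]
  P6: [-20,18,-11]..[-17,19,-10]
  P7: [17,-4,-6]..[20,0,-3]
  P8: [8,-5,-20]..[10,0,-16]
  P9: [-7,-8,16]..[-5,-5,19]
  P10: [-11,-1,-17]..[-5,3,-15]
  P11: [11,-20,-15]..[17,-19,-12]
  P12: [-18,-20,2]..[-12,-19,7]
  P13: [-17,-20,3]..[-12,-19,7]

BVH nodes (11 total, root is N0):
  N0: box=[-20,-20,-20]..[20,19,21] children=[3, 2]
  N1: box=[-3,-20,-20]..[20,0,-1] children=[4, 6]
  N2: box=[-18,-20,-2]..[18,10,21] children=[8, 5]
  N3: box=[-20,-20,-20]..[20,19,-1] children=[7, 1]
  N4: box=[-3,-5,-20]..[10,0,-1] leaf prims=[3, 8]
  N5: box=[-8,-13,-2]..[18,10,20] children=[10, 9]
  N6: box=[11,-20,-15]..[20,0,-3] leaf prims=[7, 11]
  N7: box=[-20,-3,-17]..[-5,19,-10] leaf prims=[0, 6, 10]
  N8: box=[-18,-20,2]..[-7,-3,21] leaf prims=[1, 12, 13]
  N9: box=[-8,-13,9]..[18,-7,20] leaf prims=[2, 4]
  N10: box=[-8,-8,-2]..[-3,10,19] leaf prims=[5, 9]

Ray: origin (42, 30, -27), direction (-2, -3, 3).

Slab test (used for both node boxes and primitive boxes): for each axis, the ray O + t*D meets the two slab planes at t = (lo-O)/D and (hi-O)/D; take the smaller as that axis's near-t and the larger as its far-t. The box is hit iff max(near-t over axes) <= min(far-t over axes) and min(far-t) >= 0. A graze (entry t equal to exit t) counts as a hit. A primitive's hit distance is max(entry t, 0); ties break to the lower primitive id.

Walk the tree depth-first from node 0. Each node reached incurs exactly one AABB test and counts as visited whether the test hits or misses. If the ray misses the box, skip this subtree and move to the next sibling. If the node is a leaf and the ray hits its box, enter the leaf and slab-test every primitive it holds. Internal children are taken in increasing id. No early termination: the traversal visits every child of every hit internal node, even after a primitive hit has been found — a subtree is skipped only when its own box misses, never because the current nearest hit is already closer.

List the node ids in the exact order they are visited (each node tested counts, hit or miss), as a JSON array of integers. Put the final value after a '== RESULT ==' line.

Trace the traversal:
N0 x:[11,31] y:[11/3,50/3] z:[7/3,16] -> hit [11,16], descend [2, 3]
  N2 x:[12,30] y:[20/3,50/3] z:[25/3,16] -> hit [12,16], descend [5, 8]
    N5 x:[12,25] y:[20/3,43/3] z:[25/3,47/3] -> hit [12,43/3], descend [9, 10]
      N9 x:[12,25] y:[37/3,43/3] z:[12,47/3] -> hit [37/3,43/3] leaf, test {P2@t=37/3, P4(miss)}
      N10 x:[45/2,25] y:[20/3,38/3] z:[25/3,46/3] -> miss, prune
    N8 x:[49/2,30] y:[11,50/3] z:[29/3,16] -> miss, prune
  N3 x:[11,31] y:[11/3,50/3] z:[7/3,26/3] -> miss, prune

order=[0, 2, 5, 9, 10, 8, 3]  |boxes|=7  |leaves|=1  hit=P2

== RESULT ==
[0, 2, 5, 9, 10, 8, 3]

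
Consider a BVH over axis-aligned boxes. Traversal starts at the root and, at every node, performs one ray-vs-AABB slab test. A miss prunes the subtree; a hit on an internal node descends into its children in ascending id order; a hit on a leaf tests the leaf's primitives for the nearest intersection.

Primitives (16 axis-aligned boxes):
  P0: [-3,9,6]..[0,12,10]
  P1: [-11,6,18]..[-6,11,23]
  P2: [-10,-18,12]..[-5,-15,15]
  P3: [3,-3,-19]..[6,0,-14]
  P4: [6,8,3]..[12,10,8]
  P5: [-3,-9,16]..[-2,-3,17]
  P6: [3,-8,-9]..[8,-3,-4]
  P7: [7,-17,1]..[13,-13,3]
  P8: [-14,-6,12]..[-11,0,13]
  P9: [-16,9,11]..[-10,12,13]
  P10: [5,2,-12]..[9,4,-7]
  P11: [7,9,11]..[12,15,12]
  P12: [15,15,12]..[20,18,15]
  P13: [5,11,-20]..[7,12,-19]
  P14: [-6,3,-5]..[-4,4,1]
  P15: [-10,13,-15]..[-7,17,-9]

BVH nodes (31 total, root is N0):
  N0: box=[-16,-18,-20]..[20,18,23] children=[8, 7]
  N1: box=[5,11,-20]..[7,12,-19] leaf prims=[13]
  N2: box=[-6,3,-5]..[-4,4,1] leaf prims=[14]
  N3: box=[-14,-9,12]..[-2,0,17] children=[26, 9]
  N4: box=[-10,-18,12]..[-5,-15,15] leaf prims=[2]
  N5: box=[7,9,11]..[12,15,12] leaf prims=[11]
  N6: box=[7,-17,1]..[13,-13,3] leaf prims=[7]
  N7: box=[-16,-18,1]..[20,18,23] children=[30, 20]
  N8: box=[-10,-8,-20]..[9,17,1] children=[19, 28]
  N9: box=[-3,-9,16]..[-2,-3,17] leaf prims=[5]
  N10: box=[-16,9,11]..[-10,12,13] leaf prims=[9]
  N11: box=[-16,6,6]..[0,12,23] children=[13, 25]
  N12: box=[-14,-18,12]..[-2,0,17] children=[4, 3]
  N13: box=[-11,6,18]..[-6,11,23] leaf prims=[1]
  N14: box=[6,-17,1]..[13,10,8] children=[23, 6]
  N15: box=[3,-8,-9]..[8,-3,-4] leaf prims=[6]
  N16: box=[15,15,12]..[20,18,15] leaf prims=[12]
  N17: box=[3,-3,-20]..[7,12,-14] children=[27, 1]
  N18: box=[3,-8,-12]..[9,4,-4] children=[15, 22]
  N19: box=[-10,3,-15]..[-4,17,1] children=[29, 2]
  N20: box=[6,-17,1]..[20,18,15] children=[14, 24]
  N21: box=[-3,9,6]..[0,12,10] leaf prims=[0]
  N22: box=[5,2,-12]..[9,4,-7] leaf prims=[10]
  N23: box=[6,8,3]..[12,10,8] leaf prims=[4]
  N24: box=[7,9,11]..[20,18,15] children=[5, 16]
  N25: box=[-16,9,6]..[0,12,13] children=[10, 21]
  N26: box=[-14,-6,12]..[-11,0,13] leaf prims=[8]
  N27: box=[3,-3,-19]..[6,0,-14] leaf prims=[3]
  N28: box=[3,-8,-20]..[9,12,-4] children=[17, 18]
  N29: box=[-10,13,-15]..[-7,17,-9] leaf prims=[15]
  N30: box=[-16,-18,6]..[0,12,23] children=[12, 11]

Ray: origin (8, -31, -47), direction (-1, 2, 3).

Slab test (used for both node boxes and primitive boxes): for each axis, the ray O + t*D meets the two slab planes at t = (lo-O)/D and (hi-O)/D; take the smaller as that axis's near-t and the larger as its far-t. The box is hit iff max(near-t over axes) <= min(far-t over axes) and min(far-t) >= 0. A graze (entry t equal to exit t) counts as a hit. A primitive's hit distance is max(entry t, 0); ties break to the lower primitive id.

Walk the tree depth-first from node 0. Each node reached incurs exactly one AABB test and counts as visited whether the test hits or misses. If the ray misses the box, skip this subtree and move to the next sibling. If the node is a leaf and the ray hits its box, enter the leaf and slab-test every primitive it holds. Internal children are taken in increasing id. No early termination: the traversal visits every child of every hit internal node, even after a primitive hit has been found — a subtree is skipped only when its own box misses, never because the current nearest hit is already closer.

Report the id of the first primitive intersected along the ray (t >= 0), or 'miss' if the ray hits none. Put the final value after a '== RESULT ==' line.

Trace the traversal:
N0 x:[-12,24] y:[13/2,49/2] z:[9,70/3] -> hit [9,70/3], descend [7, 8]
  N7 x:[-12,24] y:[13/2,49/2] z:[16,70/3] -> hit [16,70/3], descend [20, 30]
    N20 x:[-12,2] y:[7,49/2] z:[16,62/3] -> miss, prune
    N30 x:[8,24] y:[13/2,43/2] z:[53/3,70/3] -> hit [53/3,43/2], descend [11, 12]
      N11 x:[8,24] y:[37/2,43/2] z:[53/3,70/3] -> hit [37/2,43/2], descend [13, 25]
        N13 x:[14,19] y:[37/2,21] z:[65/3,70/3] -> miss, prune
        N25 x:[8,24] y:[20,43/2] z:[53/3,20] -> hit [20,20], descend [10, 21]
          N10 x:[18,24] y:[20,43/2] z:[58/3,20] -> hit [20,20] leaf, test {P9@t=20}
          N21 x:[8,11] y:[20,43/2] z:[53/3,19] -> miss, prune
      N12 x:[10,22] y:[13/2,31/2] z:[59/3,64/3] -> miss, prune
  N8 x:[-1,18] y:[23/2,24] z:[9,16] -> hit [23/2,16], descend [19, 28]
    N19 x:[12,18] y:[17,24] z:[32/3,16] -> miss, prune
    N28 x:[-1,5] y:[23/2,43/2] z:[9,43/3] -> miss, prune

13 AABB tests over nodes [0, 7, 20, 30, 11, 13, 25, 10, 21, 12, 8, 19, 28]; 1 leaf entered; closest P9.

== RESULT ==
9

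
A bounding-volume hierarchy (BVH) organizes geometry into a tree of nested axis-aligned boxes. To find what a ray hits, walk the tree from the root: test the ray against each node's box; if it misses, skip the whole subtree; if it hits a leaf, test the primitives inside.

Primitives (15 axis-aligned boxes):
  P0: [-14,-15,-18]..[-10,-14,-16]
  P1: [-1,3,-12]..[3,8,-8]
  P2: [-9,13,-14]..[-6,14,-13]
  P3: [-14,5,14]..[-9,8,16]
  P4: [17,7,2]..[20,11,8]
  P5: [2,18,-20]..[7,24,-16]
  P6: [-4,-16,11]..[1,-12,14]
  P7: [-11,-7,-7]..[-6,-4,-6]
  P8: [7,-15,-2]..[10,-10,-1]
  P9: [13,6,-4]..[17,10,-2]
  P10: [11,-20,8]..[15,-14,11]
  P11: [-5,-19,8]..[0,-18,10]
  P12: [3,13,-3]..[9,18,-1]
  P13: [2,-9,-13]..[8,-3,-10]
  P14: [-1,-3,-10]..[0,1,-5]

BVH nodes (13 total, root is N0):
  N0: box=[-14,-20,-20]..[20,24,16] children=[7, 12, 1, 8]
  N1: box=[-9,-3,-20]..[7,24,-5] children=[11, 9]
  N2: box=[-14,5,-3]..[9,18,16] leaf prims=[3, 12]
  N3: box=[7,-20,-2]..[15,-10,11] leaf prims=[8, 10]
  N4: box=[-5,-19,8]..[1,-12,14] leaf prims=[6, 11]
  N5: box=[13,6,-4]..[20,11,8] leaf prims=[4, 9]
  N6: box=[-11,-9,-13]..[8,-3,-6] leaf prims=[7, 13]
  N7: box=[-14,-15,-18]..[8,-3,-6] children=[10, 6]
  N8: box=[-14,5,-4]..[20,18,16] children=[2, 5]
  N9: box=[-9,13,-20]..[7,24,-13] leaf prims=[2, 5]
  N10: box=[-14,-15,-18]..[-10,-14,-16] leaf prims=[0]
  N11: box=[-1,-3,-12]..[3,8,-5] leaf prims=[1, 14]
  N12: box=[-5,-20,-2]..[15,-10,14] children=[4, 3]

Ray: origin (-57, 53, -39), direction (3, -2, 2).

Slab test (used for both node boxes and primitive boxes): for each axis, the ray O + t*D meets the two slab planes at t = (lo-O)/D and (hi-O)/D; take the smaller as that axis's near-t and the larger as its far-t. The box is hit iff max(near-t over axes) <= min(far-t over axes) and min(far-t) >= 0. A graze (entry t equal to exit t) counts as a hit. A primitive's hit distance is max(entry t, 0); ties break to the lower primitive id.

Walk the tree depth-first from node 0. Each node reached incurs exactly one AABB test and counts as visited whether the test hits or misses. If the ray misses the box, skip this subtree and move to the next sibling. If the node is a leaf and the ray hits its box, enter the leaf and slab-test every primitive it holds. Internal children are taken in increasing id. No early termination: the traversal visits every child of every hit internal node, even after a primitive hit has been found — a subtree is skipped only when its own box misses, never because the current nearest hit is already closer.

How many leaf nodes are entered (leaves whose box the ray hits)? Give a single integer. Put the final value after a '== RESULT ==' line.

Trace the traversal:
N0 x:[43/3,77/3] y:[29/2,73/2] z:[19/2,55/2] -> hit [29/2,77/3], descend [1, 7, 8, 12]
  N1 x:[16,64/3] y:[29/2,28] z:[19/2,17] -> hit [16,17], descend [9, 11]
    N9 x:[16,64/3] y:[29/2,20] z:[19/2,13] -> miss, prune
    N11 x:[56/3,20] y:[45/2,28] z:[27/2,17] -> miss, prune
  N7 x:[43/3,65/3] y:[28,34] z:[21/2,33/2] -> miss, prune
  N8 x:[43/3,77/3] y:[35/2,24] z:[35/2,55/2] -> hit [35/2,24], descend [2, 5]
    N2 x:[43/3,22] y:[35/2,24] z:[18,55/2] -> hit [18,22] leaf, test {P3(miss), P12(miss)}
    N5 x:[70/3,77/3] y:[21,47/2] z:[35/2,47/2] -> hit [70/3,47/2] leaf, test {P4(miss), P9(miss)}
  N12 x:[52/3,24] y:[63/2,73/2] z:[37/2,53/2] -> miss, prune

order=[0, 1, 9, 11, 7, 8, 2, 5, 12]  |boxes|=9  |leaves|=2  hit=miss

== RESULT ==
2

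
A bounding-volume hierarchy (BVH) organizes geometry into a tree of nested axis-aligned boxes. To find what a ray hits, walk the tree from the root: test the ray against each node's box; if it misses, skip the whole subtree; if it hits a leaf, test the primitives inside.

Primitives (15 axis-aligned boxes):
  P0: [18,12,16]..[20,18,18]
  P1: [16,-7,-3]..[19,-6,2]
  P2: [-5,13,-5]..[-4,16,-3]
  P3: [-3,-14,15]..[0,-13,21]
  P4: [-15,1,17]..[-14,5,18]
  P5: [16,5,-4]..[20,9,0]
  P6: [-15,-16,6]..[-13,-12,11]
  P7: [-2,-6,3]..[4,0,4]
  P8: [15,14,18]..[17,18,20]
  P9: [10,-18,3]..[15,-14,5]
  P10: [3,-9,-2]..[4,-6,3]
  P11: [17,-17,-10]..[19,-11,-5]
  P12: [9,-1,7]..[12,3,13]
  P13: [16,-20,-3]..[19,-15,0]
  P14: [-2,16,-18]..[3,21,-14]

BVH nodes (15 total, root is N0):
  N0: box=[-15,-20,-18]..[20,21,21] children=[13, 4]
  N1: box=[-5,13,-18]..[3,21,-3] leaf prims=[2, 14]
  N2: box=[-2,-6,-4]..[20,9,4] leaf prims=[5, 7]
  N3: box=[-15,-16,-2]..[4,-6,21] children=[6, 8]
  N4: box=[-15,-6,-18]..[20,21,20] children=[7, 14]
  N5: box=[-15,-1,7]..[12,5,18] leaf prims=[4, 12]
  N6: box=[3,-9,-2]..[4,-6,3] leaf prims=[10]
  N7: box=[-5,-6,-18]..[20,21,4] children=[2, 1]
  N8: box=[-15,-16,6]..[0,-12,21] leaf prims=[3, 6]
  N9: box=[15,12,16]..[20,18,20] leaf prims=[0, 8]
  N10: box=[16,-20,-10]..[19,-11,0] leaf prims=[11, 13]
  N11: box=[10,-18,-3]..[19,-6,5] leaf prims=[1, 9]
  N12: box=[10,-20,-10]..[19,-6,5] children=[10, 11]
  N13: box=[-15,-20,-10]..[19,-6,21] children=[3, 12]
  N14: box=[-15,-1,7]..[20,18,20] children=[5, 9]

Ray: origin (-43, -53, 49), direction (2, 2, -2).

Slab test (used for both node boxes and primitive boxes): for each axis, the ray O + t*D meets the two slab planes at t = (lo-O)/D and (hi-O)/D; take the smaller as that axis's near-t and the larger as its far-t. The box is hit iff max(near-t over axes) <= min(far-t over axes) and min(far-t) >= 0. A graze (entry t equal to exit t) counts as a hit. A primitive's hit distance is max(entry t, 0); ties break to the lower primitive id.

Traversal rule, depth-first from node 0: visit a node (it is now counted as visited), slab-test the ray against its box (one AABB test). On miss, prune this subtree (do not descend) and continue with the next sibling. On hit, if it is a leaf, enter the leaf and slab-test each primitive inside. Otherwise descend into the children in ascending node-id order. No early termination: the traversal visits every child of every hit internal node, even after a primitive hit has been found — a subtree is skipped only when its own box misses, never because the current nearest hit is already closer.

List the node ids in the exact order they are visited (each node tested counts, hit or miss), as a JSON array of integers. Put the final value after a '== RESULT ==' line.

Traverse from the root:
N0 x:[14,63/2] y:[33/2,37] z:[14,67/2] -> hit [33/2,63/2], descend [4, 13]
  N4 x:[14,63/2] y:[47/2,37] z:[29/2,67/2] -> hit [47/2,63/2], descend [7, 14]
    N7 x:[19,63/2] y:[47/2,37] z:[45/2,67/2] -> hit [47/2,63/2], descend [1, 2]
      N1 x:[19,23] y:[33,37] z:[26,67/2] -> miss, prune
      N2 x:[41/2,63/2] y:[47/2,31] z:[45/2,53/2] -> hit [47/2,53/2] leaf, test {P5(miss), P7(miss)}
    N14 x:[14,63/2] y:[26,71/2] z:[29/2,21] -> miss, prune
  N13 x:[14,31] y:[33/2,47/2] z:[14,59/2] -> hit [33/2,47/2], descend [3, 12]
    N3 x:[14,47/2] y:[37/2,47/2] z:[14,51/2] -> hit [37/2,47/2], descend [6, 8]
      N6 x:[23,47/2] y:[22,47/2] z:[23,51/2] -> hit [23,47/2] leaf, test {P10@t=23}
      N8 x:[14,43/2] y:[37/2,41/2] z:[14,43/2] -> hit [37/2,41/2] leaf, test {P3(miss), P6(miss)}
    N12 x:[53/2,31] y:[33/2,47/2] z:[22,59/2] -> miss, prune

11 AABB tests over nodes [0, 4, 7, 1, 2, 14, 13, 3, 6, 8, 12]; 3 leaves entered; closest P10.

== RESULT ==
[0, 4, 7, 1, 2, 14, 13, 3, 6, 8, 12]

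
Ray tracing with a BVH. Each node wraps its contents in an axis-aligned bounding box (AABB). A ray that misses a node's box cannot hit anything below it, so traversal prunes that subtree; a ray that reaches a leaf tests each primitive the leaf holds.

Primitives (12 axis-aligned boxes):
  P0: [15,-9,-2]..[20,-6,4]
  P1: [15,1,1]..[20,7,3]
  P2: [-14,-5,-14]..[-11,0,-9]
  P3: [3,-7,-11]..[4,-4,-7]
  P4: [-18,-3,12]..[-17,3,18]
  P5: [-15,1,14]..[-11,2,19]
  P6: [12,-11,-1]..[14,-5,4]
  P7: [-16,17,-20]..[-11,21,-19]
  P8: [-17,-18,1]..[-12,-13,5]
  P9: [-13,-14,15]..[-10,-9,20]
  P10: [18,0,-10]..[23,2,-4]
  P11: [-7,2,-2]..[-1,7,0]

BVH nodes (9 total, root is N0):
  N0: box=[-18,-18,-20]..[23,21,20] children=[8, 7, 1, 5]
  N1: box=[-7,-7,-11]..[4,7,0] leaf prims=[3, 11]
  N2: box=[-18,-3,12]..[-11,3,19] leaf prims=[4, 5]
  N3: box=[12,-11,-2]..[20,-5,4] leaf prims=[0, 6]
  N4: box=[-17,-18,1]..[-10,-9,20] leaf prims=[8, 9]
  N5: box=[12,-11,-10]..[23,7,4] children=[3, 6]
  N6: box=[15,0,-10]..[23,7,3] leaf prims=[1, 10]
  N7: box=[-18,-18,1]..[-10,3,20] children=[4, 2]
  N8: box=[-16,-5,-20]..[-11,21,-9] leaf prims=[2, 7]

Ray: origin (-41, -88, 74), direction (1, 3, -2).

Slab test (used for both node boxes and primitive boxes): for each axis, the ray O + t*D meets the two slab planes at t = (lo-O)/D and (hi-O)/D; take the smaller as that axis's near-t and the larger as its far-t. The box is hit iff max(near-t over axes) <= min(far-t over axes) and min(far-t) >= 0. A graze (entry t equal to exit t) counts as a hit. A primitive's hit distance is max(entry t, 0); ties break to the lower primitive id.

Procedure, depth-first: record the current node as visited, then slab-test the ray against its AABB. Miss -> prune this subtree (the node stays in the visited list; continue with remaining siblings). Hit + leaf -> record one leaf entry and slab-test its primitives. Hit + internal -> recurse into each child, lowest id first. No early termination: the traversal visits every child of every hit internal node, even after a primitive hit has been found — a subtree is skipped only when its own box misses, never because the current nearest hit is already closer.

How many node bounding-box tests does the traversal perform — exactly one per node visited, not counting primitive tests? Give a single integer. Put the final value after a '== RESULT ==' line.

Walk:
N0 x:[23,64] y:[70/3,109/3] z:[27,47] -> hit [27,109/3], descend [1, 5, 7, 8]
  N1 x:[34,45] y:[27,95/3] z:[37,85/2] -> miss, prune
  N5 x:[53,64] y:[77/3,95/3] z:[35,42] -> miss, prune
  N7 x:[23,31] y:[70/3,91/3] z:[27,73/2] -> hit [27,91/3], descend [2, 4]
    N2 x:[23,30] y:[85/3,91/3] z:[55/2,31] -> hit [85/3,30] leaf, test {P4(miss), P5@t=89/3}
    N4 x:[24,31] y:[70/3,79/3] z:[27,73/2] -> miss, prune
  N8 x:[25,30] y:[83/3,109/3] z:[83/2,47] -> miss, prune

Summary -> nodes [0, 1, 5, 7, 2, 4, 8]; box-tests=7; leaf-entries=1; first=P5

== RESULT ==
7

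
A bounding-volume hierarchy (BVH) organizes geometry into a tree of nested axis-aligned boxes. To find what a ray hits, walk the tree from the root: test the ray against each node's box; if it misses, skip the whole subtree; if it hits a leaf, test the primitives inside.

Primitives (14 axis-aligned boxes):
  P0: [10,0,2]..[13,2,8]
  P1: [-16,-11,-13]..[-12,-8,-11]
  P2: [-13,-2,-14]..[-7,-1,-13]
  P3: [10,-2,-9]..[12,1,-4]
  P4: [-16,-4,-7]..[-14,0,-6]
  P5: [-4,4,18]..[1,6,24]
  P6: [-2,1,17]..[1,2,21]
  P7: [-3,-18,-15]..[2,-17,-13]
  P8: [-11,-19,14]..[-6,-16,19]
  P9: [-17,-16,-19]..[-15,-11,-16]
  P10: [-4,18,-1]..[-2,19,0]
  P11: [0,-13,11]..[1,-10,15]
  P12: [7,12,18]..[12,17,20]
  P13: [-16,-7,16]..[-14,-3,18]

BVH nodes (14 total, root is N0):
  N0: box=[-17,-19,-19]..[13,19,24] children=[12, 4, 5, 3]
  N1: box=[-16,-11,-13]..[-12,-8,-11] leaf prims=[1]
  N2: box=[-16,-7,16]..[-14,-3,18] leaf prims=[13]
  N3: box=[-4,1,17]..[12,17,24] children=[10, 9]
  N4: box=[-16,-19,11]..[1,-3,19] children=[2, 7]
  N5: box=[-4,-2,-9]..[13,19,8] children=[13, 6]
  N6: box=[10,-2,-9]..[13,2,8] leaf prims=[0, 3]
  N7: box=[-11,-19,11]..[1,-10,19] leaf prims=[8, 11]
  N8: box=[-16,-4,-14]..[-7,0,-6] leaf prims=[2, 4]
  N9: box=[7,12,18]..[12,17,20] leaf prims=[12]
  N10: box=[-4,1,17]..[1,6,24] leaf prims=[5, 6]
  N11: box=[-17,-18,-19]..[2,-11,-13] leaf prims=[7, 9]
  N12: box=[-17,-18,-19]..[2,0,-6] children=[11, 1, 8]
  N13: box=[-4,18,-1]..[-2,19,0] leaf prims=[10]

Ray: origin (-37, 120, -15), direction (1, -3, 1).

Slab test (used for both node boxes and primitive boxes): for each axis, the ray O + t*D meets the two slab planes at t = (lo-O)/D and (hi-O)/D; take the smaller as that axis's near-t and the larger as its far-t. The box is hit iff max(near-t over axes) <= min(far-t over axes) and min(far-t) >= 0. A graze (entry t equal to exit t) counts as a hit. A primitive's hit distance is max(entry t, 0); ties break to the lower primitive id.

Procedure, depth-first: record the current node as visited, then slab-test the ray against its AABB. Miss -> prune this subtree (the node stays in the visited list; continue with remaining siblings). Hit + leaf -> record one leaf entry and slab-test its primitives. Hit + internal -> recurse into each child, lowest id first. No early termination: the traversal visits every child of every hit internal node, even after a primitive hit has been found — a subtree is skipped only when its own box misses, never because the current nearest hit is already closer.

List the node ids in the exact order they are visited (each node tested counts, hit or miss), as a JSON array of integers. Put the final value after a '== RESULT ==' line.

Trace the traversal:
N0 x:[20,50] y:[101/3,139/3] z:[-4,39] -> hit [101/3,39], descend [3, 4, 5, 12]
  N3 x:[33,49] y:[103/3,119/3] z:[32,39] -> hit [103/3,39], descend [9, 10]
    N9 x:[44,49] y:[103/3,36] z:[33,35] -> miss, prune
    N10 x:[33,38] y:[38,119/3] z:[32,39] -> hit [38,38] leaf, test {P5@t=38, P6(miss)}
  N4 x:[21,38] y:[41,139/3] z:[26,34] -> miss, prune
  N5 x:[33,50] y:[101/3,122/3] z:[6,23] -> miss, prune
  N12 x:[20,39] y:[40,46] z:[-4,9] -> miss, prune

Visited [0, 3, 9, 10, 4, 5, 12]. Tests: 7 box, 1 leaf. Nearest: P5.

== RESULT ==
[0, 3, 9, 10, 4, 5, 12]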